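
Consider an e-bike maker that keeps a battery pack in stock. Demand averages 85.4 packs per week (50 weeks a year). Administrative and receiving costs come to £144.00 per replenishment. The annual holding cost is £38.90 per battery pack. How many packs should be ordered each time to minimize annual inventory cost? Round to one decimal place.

Annual demand D = 85.4 × 50 = 4,270.
EOQ = √(2DS / H) = √(2 × 4,270 × 144 / 38.9).
= √(1,229,760 / 38.9) = √31,613.3676 ≈ 177.801.

Q* ≈ 177.8 packs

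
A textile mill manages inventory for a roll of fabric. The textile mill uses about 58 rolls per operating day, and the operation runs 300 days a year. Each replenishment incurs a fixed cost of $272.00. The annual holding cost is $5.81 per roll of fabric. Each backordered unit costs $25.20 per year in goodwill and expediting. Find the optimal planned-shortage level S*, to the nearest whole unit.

Annual demand D = 58 × 300 = 17,400.
With planned backorders, Q* = √(2DS/H) · √((H+B)/B).
√(2DS/H) = √(2 × 17,400 × 272 / 5.81) = 1276.398.
√((H+B)/B) = √((5.81+25.2)/25.2) = 1.1093.
Q* ≈ 1415.913.
S* = Q* · H/(H+B) = 1415.913 × 5.81/31.01 ≈ 265.284.

S* ≈ 265 rolls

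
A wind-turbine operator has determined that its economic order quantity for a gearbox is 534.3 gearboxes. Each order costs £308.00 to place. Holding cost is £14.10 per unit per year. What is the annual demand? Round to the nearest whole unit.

D ≈ 6,534 gearboxes per year

The basic EOQ model gives Q* = √(2DS/H); rearrange for the unknown.
From Q* = √(2DS/H): D = Q*²H / (2S) = 534.3² × 14.1 / (2 × 308) = 6534.446.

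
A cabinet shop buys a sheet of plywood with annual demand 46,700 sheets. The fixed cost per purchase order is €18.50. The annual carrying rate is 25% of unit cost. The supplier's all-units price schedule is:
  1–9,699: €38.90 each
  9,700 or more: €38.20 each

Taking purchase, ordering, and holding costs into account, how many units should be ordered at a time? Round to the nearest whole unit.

Holding cost per unit per year at price C is H = 0.25·C.
Evaluate total cost at each tier's feasible EOQ or, if the EOQ is below the tier, at the tier's minimum quantity.
EOQ at €38.90 = 421.5 (feasible in tier 1): TC = 46,700×€38.90 + (46,700/421.5)×18.5 + (421.5/2)×0.25×€38.90 = €1,820,729.25.
EOQ at €38.20 = 425.4 < 9700, so use break Q=9700: TC = 46,700×€38.20 + (46,700/9700.0)×18.5 + (9700.0/2)×0.25×€38.20 = €1,830,346.57.
Lowest total cost is €1,820,729.25 at Q = 421.5.

Q* ≈ 422 sheets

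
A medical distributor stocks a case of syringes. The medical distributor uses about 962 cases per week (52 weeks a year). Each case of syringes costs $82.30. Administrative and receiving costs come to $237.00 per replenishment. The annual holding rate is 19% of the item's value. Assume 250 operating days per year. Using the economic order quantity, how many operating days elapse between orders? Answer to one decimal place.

Annual demand D = 962 × 52 = 50,024.
Holding cost H = 0.19 × $82.30 = $15.6370 per unit per year.
EOQ = √(2DS/H) = √(2 × 50,024 × 237 / 15.637) ≈ 1231.41.
Cycle time = Q*/D × 250 = 1231.41 / 50,024 × 250 ≈ 6.154 days.

T ≈ 6.2 days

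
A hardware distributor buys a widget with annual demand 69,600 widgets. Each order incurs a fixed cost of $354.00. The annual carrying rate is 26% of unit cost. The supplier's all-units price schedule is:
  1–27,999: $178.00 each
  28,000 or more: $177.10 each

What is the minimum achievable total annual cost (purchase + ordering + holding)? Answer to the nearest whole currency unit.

Holding cost per unit per year at price C is H = 0.26·C.
For each price level, check whether its EOQ is feasible; otherwise the best quantity at that price is the breakpoint.
EOQ at $178.00 = 1031.9 (feasible in tier 1): TC = 69,600×$178.00 + (69,600/1031.9)×354 + (1031.9/2)×0.26×$178.00 = $12,436,554.90.
EOQ at $177.10 = 1034.5 < 28000, so use break Q=28000: TC = 69,600×$177.10 + (69,600/28000.0)×354 + (28000.0/2)×0.26×$177.10 = $12,971,683.94.
Lowest total cost among the candidates is at Q = 1031.9.

TC* ≈ $12,436,555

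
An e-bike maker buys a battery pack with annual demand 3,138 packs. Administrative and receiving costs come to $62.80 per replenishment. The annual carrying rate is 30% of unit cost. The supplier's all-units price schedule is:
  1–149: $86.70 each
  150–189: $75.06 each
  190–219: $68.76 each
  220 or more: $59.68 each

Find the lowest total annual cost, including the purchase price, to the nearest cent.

TC* ≈ $190,141.04

Holding cost per unit per year at price C is H = 0.30·C.
Candidates are each tier's EOQ (if it falls in that tier) and each price-break quantity.
EOQ at $86.70 = 123.1 (feasible in tier 1): TC = 3,138×$86.70 + (3,138/123.1)×62.8 + (123.1/2)×0.30×$86.70 = $275,266.38.
EOQ at $75.06 = 132.3 < 150, so use break Q=150: TC = 3,138×$75.06 + (3,138/150.0)×62.8 + (150.0/2)×0.30×$75.06 = $238,540.91.
EOQ at $68.76 = 138.2 < 190, so use break Q=190: TC = 3,138×$68.76 + (3,138/190.0)×62.8 + (190.0/2)×0.30×$68.76 = $218,765.73.
EOQ at $59.68 = 148.4 < 220, so use break Q=220: TC = 3,138×$59.68 + (3,138/220.0)×62.8 + (220.0/2)×0.30×$59.68 = $190,141.04.
Lowest total cost among the candidates is at Q = 220.0.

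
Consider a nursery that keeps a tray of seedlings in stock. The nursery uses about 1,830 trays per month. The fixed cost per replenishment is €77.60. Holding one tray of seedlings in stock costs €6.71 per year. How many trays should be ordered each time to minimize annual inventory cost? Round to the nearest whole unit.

Annual demand D = 1,830 × 12 = 21,960.
EOQ = √(2DS / H) = √(2 × 21,960 × 77.6 / 6.71).
= √(3,408,192 / 6.71) = √507,927.2727 ≈ 712.690.

Q* ≈ 713 trays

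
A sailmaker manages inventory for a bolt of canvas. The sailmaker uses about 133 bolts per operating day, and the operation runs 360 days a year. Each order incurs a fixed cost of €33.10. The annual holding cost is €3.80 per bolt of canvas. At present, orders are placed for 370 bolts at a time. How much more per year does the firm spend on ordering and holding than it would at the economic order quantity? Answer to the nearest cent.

Annual demand D = 133 × 360 = 47,880.
EOQ = √(2DS/H) = √(2 × 47,880 × 33.1 / 3.8) ≈ 913.30.
Cost at Q* = (D/Q*)S + (Q*/2)H = √(2DSH) ≈ €3,470.55.
Cost at Q = 370: (47,880/370)×33.1 + (370/2)×3.8 = €4,283.32 + €703.00 = €4,986.32.
Excess = €4,986.32 − €3,470.55 = €1,515.77.

Extra cost ≈ €1,515.77 per year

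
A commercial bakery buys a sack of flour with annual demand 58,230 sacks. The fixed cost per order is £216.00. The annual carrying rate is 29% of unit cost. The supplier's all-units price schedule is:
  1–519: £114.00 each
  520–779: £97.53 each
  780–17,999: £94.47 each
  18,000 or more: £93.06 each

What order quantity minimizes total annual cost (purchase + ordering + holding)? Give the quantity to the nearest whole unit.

Holding cost per unit per year at price C is H = 0.29·C.
Evaluate total cost at each tier's feasible EOQ or, if the EOQ is below the tier, at the tier's minimum quantity.
Tier 1 (£114.00): EOQ = 872.3 exceeds tier's upper bound 519, so this tier is dominated.
Tier 2 (£97.53): EOQ = 943.1 exceeds tier's upper bound 779, so this tier is dominated.
EOQ at £94.47 = 958.2 (feasible in tier 3): TC = 58,230×£94.47 + (58,230/958.2)×216 + (958.2/2)×0.29×£94.47 = £5,527,240.03.
EOQ at £93.06 = 965.5 < 18000, so use break Q=18000: TC = 58,230×£93.06 + (58,230/18000.0)×216 + (18000.0/2)×0.29×£93.06 = £5,662,469.16.
Lowest total cost is £5,527,240.03 at Q = 958.2.

Q* ≈ 958 sacks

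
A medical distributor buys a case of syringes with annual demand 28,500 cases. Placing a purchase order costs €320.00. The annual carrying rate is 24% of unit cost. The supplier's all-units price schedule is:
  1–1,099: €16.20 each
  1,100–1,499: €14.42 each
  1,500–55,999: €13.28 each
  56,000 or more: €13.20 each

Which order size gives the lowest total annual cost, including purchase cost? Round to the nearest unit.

Holding cost per unit per year at price C is H = 0.24·C.
Evaluate total cost at each tier's feasible EOQ or, if the EOQ is below the tier, at the tier's minimum quantity.
Tier 1 (€16.20): EOQ = 2166.0 exceeds tier's upper bound 1099, so this tier is dominated.
Tier 2 (€14.42): EOQ = 2295.7 exceeds tier's upper bound 1499, so this tier is dominated.
EOQ at €13.28 = 2392.3 (feasible in tier 3): TC = 28,500×€13.28 + (28,500/2392.3)×320 + (2392.3/2)×0.24×€13.28 = €386,104.60.
EOQ at €13.20 = 2399.5 < 56000, so use break Q=56000: TC = 28,500×€13.20 + (28,500/56000.0)×320 + (56000.0/2)×0.24×€13.20 = €465,066.86.
Lowest total cost is €386,104.60 at Q = 2392.3.

Q* ≈ 2,392 cases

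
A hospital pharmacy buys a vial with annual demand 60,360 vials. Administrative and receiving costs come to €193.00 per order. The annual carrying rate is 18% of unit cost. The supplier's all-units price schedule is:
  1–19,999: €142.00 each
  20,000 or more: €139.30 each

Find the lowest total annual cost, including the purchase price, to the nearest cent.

TC* ≈ €8,595,523.31

Holding cost per unit per year at price C is H = 0.18·C.
Candidates are each tier's EOQ (if it falls in that tier) and each price-break quantity.
EOQ at €142.00 = 954.7 (feasible in tier 1): TC = 60,360×€142.00 + (60,360/954.7)×193 + (954.7/2)×0.18×€142.00 = €8,595,523.31.
EOQ at €139.30 = 964.0 < 20000, so use break Q=20000: TC = 60,360×€139.30 + (60,360/20000.0)×193 + (20000.0/2)×0.18×€139.30 = €8,659,470.47.
Lowest total cost among the candidates is at Q = 954.7.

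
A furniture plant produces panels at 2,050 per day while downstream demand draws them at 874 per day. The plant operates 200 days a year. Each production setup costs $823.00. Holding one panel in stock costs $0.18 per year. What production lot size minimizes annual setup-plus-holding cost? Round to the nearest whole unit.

Annual demand D = 874 × 200 = 174,800.
Production build-up factor (1 − d/p) = 1 − 874/2,050 = 0.5737.
Q* = √(2DS / (H(1 − d/p))) = √(2 × 174,800 × 823 / (0.18 × 0.5737)).
= √(287,720,800 / 0.1033) ≈ 52786.473.

Q* ≈ 52,786 panels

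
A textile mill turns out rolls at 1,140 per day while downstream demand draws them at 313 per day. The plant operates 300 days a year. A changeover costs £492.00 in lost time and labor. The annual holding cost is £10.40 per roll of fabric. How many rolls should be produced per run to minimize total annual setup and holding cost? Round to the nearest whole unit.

Annual demand D = 313 × 300 = 93,900.
Production build-up factor (1 − d/p) = 1 − 313/1,140 = 0.7254.
Q* = √(2DS / (H(1 − d/p))) = √(2 × 93,900 × 492 / (10.4 × 0.7254)).
= √(92,397,600 / 7.5446) ≈ 3499.559.

Q* ≈ 3,500 rolls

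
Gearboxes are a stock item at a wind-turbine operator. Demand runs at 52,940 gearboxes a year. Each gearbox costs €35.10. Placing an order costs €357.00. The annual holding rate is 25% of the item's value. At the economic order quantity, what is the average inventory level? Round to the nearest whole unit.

Holding cost H = 0.25 × €35.10 = €8.7750 per unit per year.
EOQ = √(2DS/H) = √(2 × 52,940 × 357 / 8.775) ≈ 2075.48.
Average inventory = Q*/2 ≈ 2075.48 / 2 = 1037.738.

Average inventory ≈ 1,038 gearboxes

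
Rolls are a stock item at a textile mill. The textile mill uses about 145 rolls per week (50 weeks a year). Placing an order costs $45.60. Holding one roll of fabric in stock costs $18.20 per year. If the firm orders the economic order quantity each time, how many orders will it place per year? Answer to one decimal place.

Annual demand D = 145 × 50 = 7,250.
EOQ = √(2DS/H) = √(2 × 7,250 × 45.6 / 18.2) ≈ 190.60.
Orders per year = D / Q* = 7,250 / 190.60 ≈ 38.037.

N ≈ 38.0 orders per year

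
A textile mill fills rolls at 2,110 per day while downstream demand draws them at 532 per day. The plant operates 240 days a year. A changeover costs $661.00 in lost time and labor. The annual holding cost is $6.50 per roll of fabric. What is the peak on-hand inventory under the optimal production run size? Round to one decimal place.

I_max ≈ 4,406.9 rolls

Annual demand D = 532 × 240 = 127,680.
Production build-up factor (1 − d/p) = 1 − 532/2,110 = 0.7479.
Q* = √(2DS / (H(1 − d/p))) = √(2 × 127,680 × 661 / (6.5 × 0.7479)).
= √(168,792,960 / 4.8611) ≈ 5892.617.
Maximum inventory = Q*(1 − d/p) = 5892.617 × 0.7479 ≈ 4406.896.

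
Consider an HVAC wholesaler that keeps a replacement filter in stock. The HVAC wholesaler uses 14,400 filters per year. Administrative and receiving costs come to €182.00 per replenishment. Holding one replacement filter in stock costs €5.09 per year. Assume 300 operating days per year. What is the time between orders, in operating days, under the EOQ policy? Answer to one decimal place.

EOQ = √(2DS/H) = √(2 × 14,400 × 182 / 5.09) ≈ 1014.78.
Cycle time = Q*/D × 300 = 1014.78 / 14,400 × 300 ≈ 21.141 days.

T ≈ 21.1 days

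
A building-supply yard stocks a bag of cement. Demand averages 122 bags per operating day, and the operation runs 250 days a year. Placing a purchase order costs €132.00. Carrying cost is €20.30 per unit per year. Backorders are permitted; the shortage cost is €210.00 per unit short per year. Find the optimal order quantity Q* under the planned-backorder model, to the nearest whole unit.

Annual demand D = 122 × 250 = 30,500.
With planned backorders, Q* = √(2DS/H) · √((H+B)/B).
√(2DS/H) = √(2 × 30,500 × 132 / 20.3) = 629.802.
√((H+B)/B) = √((20.3+210)/210) = 1.0472.
Q* ≈ 659.540.

Q* ≈ 660 bags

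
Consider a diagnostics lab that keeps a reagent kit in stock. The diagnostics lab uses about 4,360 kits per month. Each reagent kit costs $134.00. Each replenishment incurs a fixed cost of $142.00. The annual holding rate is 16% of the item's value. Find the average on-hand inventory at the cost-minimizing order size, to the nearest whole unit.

Average inventory ≈ 416 kits

Annual demand D = 4,360 × 12 = 52,320.
Holding cost H = 0.16 × $134.00 = $21.4400 per unit per year.
EOQ = √(2DS/H) = √(2 × 52,320 × 142 / 21.44) ≈ 832.49.
Average inventory = Q*/2 ≈ 832.49 / 2 = 416.247.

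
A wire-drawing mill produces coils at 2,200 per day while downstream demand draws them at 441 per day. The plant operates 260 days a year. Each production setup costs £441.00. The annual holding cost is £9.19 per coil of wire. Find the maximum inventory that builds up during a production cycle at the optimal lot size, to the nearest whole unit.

Annual demand D = 441 × 260 = 114,660.
Production build-up factor (1 − d/p) = 1 − 441/2,200 = 0.7995.
Q* = √(2DS / (H(1 − d/p))) = √(2 × 114,660 × 441 / (9.19 × 0.7995)).
= √(101,130,120 / 7.3478) ≈ 3709.889.
Maximum inventory = Q*(1 − d/p) = 3709.889 × 0.7995 ≈ 2966.225.

I_max ≈ 2,966 coils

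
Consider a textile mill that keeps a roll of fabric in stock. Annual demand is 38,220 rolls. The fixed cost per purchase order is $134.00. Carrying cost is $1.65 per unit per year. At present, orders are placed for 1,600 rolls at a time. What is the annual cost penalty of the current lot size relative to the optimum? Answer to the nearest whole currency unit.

Extra cost ≈ $410 per year

EOQ = √(2DS/H) = √(2 × 38,220 × 134 / 1.65) ≈ 2491.56.
Cost at Q* = (D/Q*)S + (Q*/2)H = √(2DSH) ≈ $4,111.07.
Cost at Q = 1,600: (38,220/1,600)×134 + (1,600/2)×1.65 = $3,200.92 + $1,320.00 = $4,520.92.
Excess = $4,520.92 − $4,111.07 = $409.86.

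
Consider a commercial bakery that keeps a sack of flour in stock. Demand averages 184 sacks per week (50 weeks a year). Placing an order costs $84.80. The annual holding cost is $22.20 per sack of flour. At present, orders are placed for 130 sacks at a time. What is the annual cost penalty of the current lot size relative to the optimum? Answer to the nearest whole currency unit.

Extra cost ≈ $1,559 per year

Annual demand D = 184 × 50 = 9,200.
EOQ = √(2DS/H) = √(2 × 9,200 × 84.8 / 22.2) ≈ 265.11.
Cost at Q* = (D/Q*)S + (Q*/2)H = √(2DSH) ≈ $5,885.50.
Cost at Q = 130: (9,200/130)×84.8 + (130/2)×22.2 = $6,001.23 + $1,443.00 = $7,444.23.
Excess = $7,444.23 − $5,885.50 = $1,558.73.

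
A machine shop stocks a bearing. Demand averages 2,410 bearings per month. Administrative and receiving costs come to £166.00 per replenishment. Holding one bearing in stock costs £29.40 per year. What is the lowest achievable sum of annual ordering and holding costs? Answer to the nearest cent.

TC* ≈ £16,801.26

Annual demand D = 2,410 × 12 = 28,920.
EOQ = √(2DS/H) = √(2 × 28,920 × 166 / 29.4) ≈ 571.47.
At Q*, ordering cost (D/Q*)S equals holding cost (Q*/2)H, each = √(DSH/2).
Minimum total = √(2DSH) = √(2 × 28,920 × 166 × 29.4) ≈ 16801.260.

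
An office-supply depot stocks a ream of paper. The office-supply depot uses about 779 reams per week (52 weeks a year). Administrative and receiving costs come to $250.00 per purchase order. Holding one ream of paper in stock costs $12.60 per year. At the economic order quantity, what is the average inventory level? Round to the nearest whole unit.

Annual demand D = 779 × 52 = 40,508.
The optimal lot size = √(2DS/H) = √(2 × 40,508 × 250 / 12.6) ≈ 1267.86.
Average inventory = Q*/2 ≈ 1267.86 / 2 = 633.928.

Average inventory ≈ 634 reams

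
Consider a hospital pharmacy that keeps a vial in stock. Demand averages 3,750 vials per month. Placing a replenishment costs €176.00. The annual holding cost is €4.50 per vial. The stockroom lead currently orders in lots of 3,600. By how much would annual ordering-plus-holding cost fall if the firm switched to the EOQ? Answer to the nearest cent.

Annual demand D = 3,750 × 12 = 45,000.
EOQ = √(2DS/H) = √(2 × 45,000 × 176 / 4.5) ≈ 1876.17.
Cost at Q* = (D/Q*)S + (Q*/2)H = √(2DSH) ≈ €8,442.75.
Cost at Q = 3,600: (45,000/3,600)×176 + (3,600/2)×4.5 = €2,200.00 + €8,100.00 = €10,300.00.
Excess = €10,300.00 − €8,442.75 = €1,857.25.

Extra cost ≈ €1,857.25 per year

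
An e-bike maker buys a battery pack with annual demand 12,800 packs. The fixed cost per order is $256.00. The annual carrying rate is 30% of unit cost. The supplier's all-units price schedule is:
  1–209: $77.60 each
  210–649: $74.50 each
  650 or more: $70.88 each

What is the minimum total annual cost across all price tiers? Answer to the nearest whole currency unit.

Holding cost per unit per year at price C is H = 0.30·C.
Evaluate total cost at each tier's feasible EOQ or, if the EOQ is below the tier, at the tier's minimum quantity.
Tier 1 ($77.60): EOQ = 530.6 exceeds tier's upper bound 209, so this tier is dominated.
EOQ at $74.50 = 541.5 (feasible in tier 2): TC = 12,800×$74.50 + (12,800/541.5)×256 + (541.5/2)×0.30×$74.50 = $965,702.60.
EOQ at $70.88 = 555.2 < 650, so use break Q=650: TC = 12,800×$70.88 + (12,800/650.0)×256 + (650.0/2)×0.30×$70.88 = $919,216.03.
Lowest total cost among the candidates is at Q = 650.0.

TC* ≈ $919,216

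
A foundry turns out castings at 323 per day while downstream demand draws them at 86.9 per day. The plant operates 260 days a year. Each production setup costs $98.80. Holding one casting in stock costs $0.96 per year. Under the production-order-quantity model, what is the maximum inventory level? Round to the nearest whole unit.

Annual demand D = 86.9 × 260 = 22,594.
Production build-up factor (1 − d/p) = 1 − 86.9/323 = 0.7310.
Q* = √(2DS / (H(1 − d/p))) = √(2 × 22,594 × 98.8 / (0.96 × 0.7310)).
= √(4,464,574.4 / 0.7017) ≈ 2522.364.
Maximum inventory = Q*(1 − d/p) = 2522.364 × 0.7310 ≈ 1843.746.

I_max ≈ 1,844 castings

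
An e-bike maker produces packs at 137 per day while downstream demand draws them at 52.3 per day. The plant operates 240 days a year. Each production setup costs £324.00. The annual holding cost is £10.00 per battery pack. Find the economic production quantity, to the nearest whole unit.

Annual demand D = 52.3 × 240 = 12,552.
Production build-up factor (1 − d/p) = 1 − 52.3/137 = 0.6182.
Q* = √(2DS / (H(1 − d/p))) = √(2 × 12,552 × 324 / (10 × 0.6182)).
= √(8,133,696 / 6.1825) ≈ 1146.998.

Q* ≈ 1,147 packs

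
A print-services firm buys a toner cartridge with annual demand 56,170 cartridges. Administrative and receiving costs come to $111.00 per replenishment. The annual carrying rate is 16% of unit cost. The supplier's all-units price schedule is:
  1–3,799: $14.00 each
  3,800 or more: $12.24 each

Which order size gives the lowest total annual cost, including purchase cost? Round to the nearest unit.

Holding cost per unit per year at price C is H = 0.16·C.
For each price level, check whether its EOQ is feasible; otherwise the best quantity at that price is the breakpoint.
EOQ at $14.00 = 2359.4 (feasible in tier 1): TC = 56,170×$14.00 + (56,170/2359.4)×111 + (2359.4/2)×0.16×$14.00 = $791,665.09.
EOQ at $12.24 = 2523.4 < 3800, so use break Q=3800: TC = 56,170×$12.24 + (56,170/3800.0)×111 + (3800.0/2)×0.16×$12.24 = $692,882.52.
Lowest total cost is $692,882.52 at Q = 3800.0.

Q* ≈ 3,800 cartridges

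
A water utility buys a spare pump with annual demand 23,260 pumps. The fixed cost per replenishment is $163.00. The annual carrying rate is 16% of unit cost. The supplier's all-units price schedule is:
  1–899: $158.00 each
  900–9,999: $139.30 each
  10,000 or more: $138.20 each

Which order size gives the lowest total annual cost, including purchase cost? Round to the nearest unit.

Holding cost per unit per year at price C is H = 0.16·C.
For each price level, check whether its EOQ is feasible; otherwise the best quantity at that price is the breakpoint.
EOQ at $158.00 = 547.7 (feasible in tier 1): TC = 23,260×$158.00 + (23,260/547.7)×163 + (547.7/2)×0.16×$158.00 = $3,688,925.29.
EOQ at $139.30 = 583.3 < 900, so use break Q=900: TC = 23,260×$139.30 + (23,260/900.0)×163 + (900.0/2)×0.16×$139.30 = $3,254,360.24.
EOQ at $138.20 = 585.6 < 10000, so use break Q=10000: TC = 23,260×$138.20 + (23,260/10000.0)×163 + (10000.0/2)×0.16×$138.20 = $3,325,471.14.
Lowest total cost is $3,254,360.24 at Q = 900.0.

Q* ≈ 900 pumps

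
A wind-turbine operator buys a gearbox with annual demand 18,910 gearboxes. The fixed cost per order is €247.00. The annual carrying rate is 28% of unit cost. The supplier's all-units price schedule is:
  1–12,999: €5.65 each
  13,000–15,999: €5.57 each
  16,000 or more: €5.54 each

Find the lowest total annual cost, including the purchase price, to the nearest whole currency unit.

TC* ≈ €110,686

Holding cost per unit per year at price C is H = 0.28·C.
Evaluate total cost at each tier's feasible EOQ or, if the EOQ is below the tier, at the tier's minimum quantity.
EOQ at €5.65 = 2430.0 (feasible in tier 1): TC = 18,910×€5.65 + (18,910/2430.0)×247 + (2430.0/2)×0.28×€5.65 = €110,685.76.
EOQ at €5.57 = 2447.4 < 13000, so use break Q=13000: TC = 18,910×€5.57 + (18,910/13000.0)×247 + (13000.0/2)×0.28×€5.57 = €115,825.39.
EOQ at €5.54 = 2454.0 < 16000, so use break Q=16000: TC = 18,910×€5.54 + (18,910/16000.0)×247 + (16000.0/2)×0.28×€5.54 = €117,462.92.
Lowest total cost among the candidates is at Q = 2430.0.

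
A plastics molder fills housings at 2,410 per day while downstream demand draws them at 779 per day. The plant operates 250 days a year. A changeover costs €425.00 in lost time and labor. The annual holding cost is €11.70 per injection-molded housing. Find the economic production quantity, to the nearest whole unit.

Annual demand D = 779 × 250 = 194,750.
Production build-up factor (1 − d/p) = 1 − 779/2,410 = 0.6768.
Q* = √(2DS / (H(1 − d/p))) = √(2 × 194,750 × 425 / (11.7 × 0.6768)).
= √(165,537,500 / 7.9181) ≈ 4572.322.

Q* ≈ 4,572 housings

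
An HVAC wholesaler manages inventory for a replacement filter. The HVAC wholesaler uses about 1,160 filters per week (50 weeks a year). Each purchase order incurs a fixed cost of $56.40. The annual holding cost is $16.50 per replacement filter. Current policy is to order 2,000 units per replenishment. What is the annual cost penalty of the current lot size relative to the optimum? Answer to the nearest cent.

Extra cost ≈ $7,745.72 per year

Annual demand D = 1,160 × 50 = 58,000.
EOQ = √(2DS/H) = √(2 × 58,000 × 56.4 / 16.5) ≈ 629.69.
Cost at Q* = (D/Q*)S + (Q*/2)H = √(2DSH) ≈ $10,389.88.
Cost at Q = 2,000: (58,000/2,000)×56.4 + (2,000/2)×16.5 = $1,635.60 + $16,500.00 = $18,135.60.
Excess = $18,135.60 − $10,389.88 = $7,745.72.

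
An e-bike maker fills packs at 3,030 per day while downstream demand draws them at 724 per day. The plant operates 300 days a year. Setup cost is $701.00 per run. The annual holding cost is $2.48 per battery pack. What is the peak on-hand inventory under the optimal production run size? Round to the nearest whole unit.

Annual demand D = 724 × 300 = 217,200.
Production build-up factor (1 − d/p) = 1 − 724/3,030 = 0.7611.
Q* = √(2DS / (H(1 − d/p))) = √(2 × 217,200 × 701 / (2.48 × 0.7611)).
= √(304,514,400 / 1.8874) ≈ 12701.931.
Maximum inventory = Q*(1 − d/p) = 12701.931 × 0.7611 ≈ 9666.882.

I_max ≈ 9,667 packs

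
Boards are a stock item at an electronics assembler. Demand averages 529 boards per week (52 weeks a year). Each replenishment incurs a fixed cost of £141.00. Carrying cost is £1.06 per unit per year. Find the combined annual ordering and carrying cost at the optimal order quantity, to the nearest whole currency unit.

Annual demand D = 529 × 52 = 27,508.
Q* = √(2DS/H) = √(2 × 27,508 × 141 / 1.06) ≈ 2705.21.
At Q*, ordering cost (D/Q*)S equals holding cost (Q*/2)H, each = √(DSH/2).
Minimum total = √(2DSH) = √(2 × 27,508 × 141 × 1.06) ≈ 2867.524.

TC* ≈ £2,868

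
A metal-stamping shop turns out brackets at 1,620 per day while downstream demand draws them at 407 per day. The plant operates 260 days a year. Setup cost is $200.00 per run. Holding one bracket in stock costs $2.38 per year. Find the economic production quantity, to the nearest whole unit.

Q* ≈ 4,874 brackets

Annual demand D = 407 × 260 = 105,820.
Production build-up factor (1 − d/p) = 1 − 407/1,620 = 0.7488.
Q* = √(2DS / (H(1 − d/p))) = √(2 × 105,820 × 200 / (2.38 × 0.7488)).
= √(42,328,000 / 1.7821) ≈ 4873.629.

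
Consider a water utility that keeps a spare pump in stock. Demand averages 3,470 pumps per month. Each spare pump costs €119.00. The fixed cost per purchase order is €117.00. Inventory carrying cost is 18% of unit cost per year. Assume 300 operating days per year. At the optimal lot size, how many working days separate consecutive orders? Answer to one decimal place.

Annual demand D = 3,470 × 12 = 41,640.
Holding cost H = 0.18 × €119.00 = €21.4200 per unit per year.
Q* = √(2DS/H) = √(2 × 41,640 × 117 / 21.42) ≈ 674.46.
Cycle time = Q*/D × 300 = 674.46 / 41,640 × 300 ≈ 4.859 days.

T ≈ 4.9 days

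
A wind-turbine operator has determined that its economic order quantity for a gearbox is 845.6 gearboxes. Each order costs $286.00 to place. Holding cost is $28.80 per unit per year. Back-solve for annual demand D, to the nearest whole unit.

The basic EOQ model gives Q* = √(2DS/H); rearrange for the unknown.
From Q* = √(2DS/H): D = Q*²H / (2S) = 845.6² × 28.8 / (2 × 286) = 36001.982.

D ≈ 36,002 gearboxes per year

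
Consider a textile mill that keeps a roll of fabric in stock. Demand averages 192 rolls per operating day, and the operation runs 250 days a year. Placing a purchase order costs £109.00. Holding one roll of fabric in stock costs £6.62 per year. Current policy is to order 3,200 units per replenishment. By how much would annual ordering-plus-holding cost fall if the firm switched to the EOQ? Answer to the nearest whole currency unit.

Annual demand D = 192 × 250 = 48,000.
EOQ = √(2DS/H) = √(2 × 48,000 × 109 / 6.62) ≈ 1257.24.
Cost at Q* = (D/Q*)S + (Q*/2)H = √(2DSH) ≈ £8,322.96.
Cost at Q = 3,200: (48,000/3,200)×109 + (3,200/2)×6.62 = £1,635.00 + £10,592.00 = £12,227.00.
Excess = £12,227.00 − £8,322.96 = £3,904.04.

Extra cost ≈ £3,904 per year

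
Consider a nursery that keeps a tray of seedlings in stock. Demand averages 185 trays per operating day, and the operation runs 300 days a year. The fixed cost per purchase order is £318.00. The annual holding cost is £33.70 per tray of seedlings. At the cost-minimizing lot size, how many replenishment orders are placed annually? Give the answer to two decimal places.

Annual demand D = 185 × 300 = 55,500.
The optimal lot size = √(2DS/H) = √(2 × 55,500 × 318 / 33.7) ≈ 1023.43.
Orders per year = D / Q* = 55,500 / 1023.43 ≈ 54.229.

N ≈ 54.23 orders per year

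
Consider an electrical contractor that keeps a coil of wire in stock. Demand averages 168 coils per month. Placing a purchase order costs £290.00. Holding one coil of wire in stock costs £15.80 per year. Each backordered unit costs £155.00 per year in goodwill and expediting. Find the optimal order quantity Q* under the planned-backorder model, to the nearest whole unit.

Annual demand D = 168 × 12 = 2,016.
With planned backorders, Q* = √(2DS/H) · √((H+B)/B).
√(2DS/H) = √(2 × 2,016 × 290 / 15.8) = 272.039.
√((H+B)/B) = √((15.8+155)/155) = 1.0497.
Q* ≈ 285.568.

Q* ≈ 286 coils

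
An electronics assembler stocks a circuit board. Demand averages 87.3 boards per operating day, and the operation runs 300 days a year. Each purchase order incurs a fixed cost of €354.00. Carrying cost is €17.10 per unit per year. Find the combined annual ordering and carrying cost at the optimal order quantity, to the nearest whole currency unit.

Annual demand D = 87.3 × 300 = 26,190.
The optimal lot size = √(2DS/H) = √(2 × 26,190 × 354 / 17.1) ≈ 1041.33.
At the optimum the two cost components are equal, so total cost = 2·(Q*/2)H = Q*·H.
Minimum total = √(2DSH) = √(2 × 26,190 × 354 × 17.1) ≈ 17806.659.

TC* ≈ €17,807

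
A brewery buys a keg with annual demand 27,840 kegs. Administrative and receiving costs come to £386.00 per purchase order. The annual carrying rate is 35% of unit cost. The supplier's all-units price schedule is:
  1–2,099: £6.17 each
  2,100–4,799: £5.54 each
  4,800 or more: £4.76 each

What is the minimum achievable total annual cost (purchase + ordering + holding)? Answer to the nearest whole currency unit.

Holding cost per unit per year at price C is H = 0.35·C.
Candidates are each tier's EOQ (if it falls in that tier) and each price-break quantity.
Tier 1 (£6.17): EOQ = 3154.8 exceeds tier's upper bound 2099, so this tier is dominated.
EOQ at £5.54 = 3329.3 (feasible in tier 2): TC = 27,840×£5.54 + (27,840/3329.3)×386 + (3329.3/2)×0.35×£5.54 = £160,689.13.
EOQ at £4.76 = 3591.7 < 4800, so use break Q=4800: TC = 27,840×£4.76 + (27,840/4800.0)×386 + (4800.0/2)×0.35×£4.76 = £138,755.60.
Lowest total cost among the candidates is at Q = 4800.0.

TC* ≈ £138,756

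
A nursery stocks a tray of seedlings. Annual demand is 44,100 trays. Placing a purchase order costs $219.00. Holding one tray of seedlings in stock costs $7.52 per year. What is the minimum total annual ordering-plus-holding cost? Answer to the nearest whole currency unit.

TC* ≈ $12,052

Q* = √(2DS/H) = √(2 × 44,100 × 219 / 7.52) ≈ 1602.68.
At Q*, ordering cost (D/Q*)S equals holding cost (Q*/2)H, each = √(DSH/2).
Minimum total = √(2DSH) = √(2 × 44,100 × 219 × 7.52) ≈ 12052.171.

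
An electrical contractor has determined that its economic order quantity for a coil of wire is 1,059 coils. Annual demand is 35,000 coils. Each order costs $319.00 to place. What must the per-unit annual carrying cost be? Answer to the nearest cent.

Squaring Q* = √(2DS/H) gives Q*² = 2DS/H.
From Q* = √(2DS/H): H = 2DS / Q*² = 2 × 35,000 × 319 / 1,059² = 19.9112.

H ≈ $19.91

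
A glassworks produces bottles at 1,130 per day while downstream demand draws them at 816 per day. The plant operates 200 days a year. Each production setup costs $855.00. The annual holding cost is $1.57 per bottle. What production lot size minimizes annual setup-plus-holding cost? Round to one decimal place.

Q* ≈ 25,292.0 bottles

Annual demand D = 816 × 200 = 163,200.
Production build-up factor (1 − d/p) = 1 − 816/1,130 = 0.2779.
Q* = √(2DS / (H(1 − d/p))) = √(2 × 163,200 × 855 / (1.57 × 0.2779)).
= √(279,072,000 / 0.4363) ≈ 25291.973.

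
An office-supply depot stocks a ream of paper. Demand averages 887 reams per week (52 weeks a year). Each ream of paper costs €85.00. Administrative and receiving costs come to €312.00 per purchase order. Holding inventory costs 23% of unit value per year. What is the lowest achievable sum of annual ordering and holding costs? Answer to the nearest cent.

Annual demand D = 887 × 52 = 46,124.
Holding cost H = 0.23 × €85.00 = €19.5500 per unit per year.
The optimal lot size = √(2DS/H) = √(2 × 46,124 × 312 / 19.55) ≈ 1213.34.
At Q*, ordering cost (D/Q*)S equals holding cost (Q*/2)H, each = √(DSH/2).
Minimum total = √(2DSH) = √(2 × 46,124 × 312 × 19.55) ≈ 23720.790.

TC* ≈ €23,720.79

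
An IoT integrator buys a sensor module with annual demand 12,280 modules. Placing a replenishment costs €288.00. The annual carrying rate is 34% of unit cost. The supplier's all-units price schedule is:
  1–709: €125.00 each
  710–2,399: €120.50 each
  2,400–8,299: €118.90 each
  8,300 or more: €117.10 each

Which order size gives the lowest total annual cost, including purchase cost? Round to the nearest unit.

Holding cost per unit per year at price C is H = 0.34·C.
Evaluate total cost at each tier's feasible EOQ or, if the EOQ is below the tier, at the tier's minimum quantity.
EOQ at €125.00 = 408.0 (feasible in tier 1): TC = 12,280×€125.00 + (12,280/408.0)×288 + (408.0/2)×0.34×€125.00 = €1,552,338.24.
EOQ at €120.50 = 415.5 < 710, so use break Q=710: TC = 12,280×€120.50 + (12,280/710.0)×288 + (710.0/2)×0.34×€120.50 = €1,499,265.53.
EOQ at €118.90 = 418.3 < 2400, so use break Q=2400: TC = 12,280×€118.90 + (12,280/2400.0)×288 + (2400.0/2)×0.34×€118.90 = €1,510,076.80.
EOQ at €117.10 = 421.5 < 8300, so use break Q=8300: TC = 12,280×€117.10 + (12,280/8300.0)×288 + (8300.0/2)×0.34×€117.10 = €1,603,642.20.
Lowest total cost is €1,499,265.53 at Q = 710.0.

Q* ≈ 710 modules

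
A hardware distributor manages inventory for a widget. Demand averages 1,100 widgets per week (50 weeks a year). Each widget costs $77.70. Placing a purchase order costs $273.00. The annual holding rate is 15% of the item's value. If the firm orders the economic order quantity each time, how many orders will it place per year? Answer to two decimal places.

Annual demand D = 1,100 × 50 = 55,000.
Holding cost H = 0.15 × $77.70 = $11.6550 per unit per year.
Q* = √(2DS/H) = √(2 × 55,000 × 273 / 11.655) ≈ 1605.17.
Orders per year = D / Q* = 55,000 / 1605.17 ≈ 34.264.

N ≈ 34.26 orders per year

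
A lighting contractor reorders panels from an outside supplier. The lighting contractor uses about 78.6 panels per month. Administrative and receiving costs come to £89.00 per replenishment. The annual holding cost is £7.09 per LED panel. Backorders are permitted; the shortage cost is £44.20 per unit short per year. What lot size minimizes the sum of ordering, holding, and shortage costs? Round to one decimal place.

Annual demand D = 78.6 × 12 = 943.2.
With planned backorders, Q* = √(2DS/H) · √((H+B)/B).
√(2DS/H) = √(2 × 943.2 × 89 / 7.09) = 153.882.
√((H+B)/B) = √((7.09+44.2)/44.2) = 1.0772.
Q* ≈ 165.765.

Q* ≈ 165.8 panels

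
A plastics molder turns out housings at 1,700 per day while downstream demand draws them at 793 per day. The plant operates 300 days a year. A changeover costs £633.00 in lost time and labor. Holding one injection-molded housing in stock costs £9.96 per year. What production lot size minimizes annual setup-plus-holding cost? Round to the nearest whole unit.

Q* ≈ 7,528 housings

Annual demand D = 793 × 300 = 237,900.
Production build-up factor (1 − d/p) = 1 − 793/1,700 = 0.5335.
Q* = √(2DS / (H(1 − d/p))) = √(2 × 237,900 × 633 / (9.96 × 0.5335)).
= √(301,181,400 / 5.314) ≈ 7528.444.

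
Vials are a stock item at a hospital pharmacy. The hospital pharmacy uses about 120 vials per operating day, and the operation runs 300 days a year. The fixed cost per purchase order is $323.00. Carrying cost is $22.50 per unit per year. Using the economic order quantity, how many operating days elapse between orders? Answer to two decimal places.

T ≈ 8.47 days

Annual demand D = 120 × 300 = 36,000.
EOQ = √(2DS/H) = √(2 × 36,000 × 323 / 22.5) ≈ 1016.66.
Cycle time = Q*/D × 300 = 1016.66 / 36,000 × 300 ≈ 8.472 days.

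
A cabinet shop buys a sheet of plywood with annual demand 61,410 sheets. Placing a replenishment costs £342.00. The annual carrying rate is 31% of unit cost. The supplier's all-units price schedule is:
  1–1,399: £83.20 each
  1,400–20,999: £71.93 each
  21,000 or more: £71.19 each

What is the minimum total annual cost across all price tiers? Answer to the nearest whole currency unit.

TC* ≈ £4,447,832

Holding cost per unit per year at price C is H = 0.31·C.
Evaluate total cost at each tier's feasible EOQ or, if the EOQ is below the tier, at the tier's minimum quantity.
EOQ at £83.20 = 1276.2 (feasible in tier 1): TC = 61,410×£83.20 + (61,410/1276.2)×342 + (1276.2/2)×0.31×£83.20 = £5,142,226.72.
EOQ at £71.93 = 1372.5 < 1400, so use break Q=1400: TC = 61,410×£71.93 + (61,410/1400.0)×342 + (1400.0/2)×0.31×£71.93 = £4,447,831.70.
EOQ at £71.19 = 1379.6 < 21000, so use break Q=21000: TC = 61,410×£71.19 + (61,410/21000.0)×342 + (21000.0/2)×0.31×£71.19 = £4,604,501.46.
Lowest total cost among the candidates is at Q = 1400.0.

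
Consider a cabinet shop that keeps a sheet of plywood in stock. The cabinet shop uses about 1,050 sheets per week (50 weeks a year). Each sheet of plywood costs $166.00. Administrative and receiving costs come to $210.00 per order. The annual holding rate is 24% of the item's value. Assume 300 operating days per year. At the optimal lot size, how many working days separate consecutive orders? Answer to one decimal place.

Annual demand D = 1,050 × 50 = 52,500.
Holding cost H = 0.24 × $166.00 = $39.8400 per unit per year.
Q* = √(2DS/H) = √(2 × 52,500 × 210 / 39.84) ≈ 743.95.
Cycle time = Q*/D × 300 = 743.95 / 52,500 × 300 ≈ 4.251 days.

T ≈ 4.3 days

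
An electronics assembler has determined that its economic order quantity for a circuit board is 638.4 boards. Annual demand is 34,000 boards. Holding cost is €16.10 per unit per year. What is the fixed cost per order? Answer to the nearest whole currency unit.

Invert the EOQ relation Q*² = 2DS/H.
From Q* = √(2DS/H): S = Q*²H / (2D) = 638.4² × 16.1 / (2 × 34,000) = 96.4945.

S ≈ €96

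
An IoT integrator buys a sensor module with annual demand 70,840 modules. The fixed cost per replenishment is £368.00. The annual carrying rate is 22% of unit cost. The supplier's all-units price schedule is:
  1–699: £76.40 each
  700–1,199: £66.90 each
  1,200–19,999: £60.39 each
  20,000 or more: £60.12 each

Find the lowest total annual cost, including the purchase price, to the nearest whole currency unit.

TC* ≈ £4,304,347

Holding cost per unit per year at price C is H = 0.22·C.
For each price level, check whether its EOQ is feasible; otherwise the best quantity at that price is the breakpoint.
Tier 1 (£76.40): EOQ = 1761.2 exceeds tier's upper bound 699, so this tier is dominated.
Tier 2 (£66.90): EOQ = 1882.1 exceeds tier's upper bound 1199, so this tier is dominated.
EOQ at £60.39 = 1981.0 (feasible in tier 3): TC = 70,840×£60.39 + (70,840/1981.0)×368 + (1981.0/2)×0.22×£60.39 = £4,304,346.76.
EOQ at £60.12 = 1985.4 < 20000, so use break Q=20000: TC = 70,840×£60.12 + (70,840/20000.0)×368 + (20000.0/2)×0.22×£60.12 = £4,392,468.26.
Lowest total cost among the candidates is at Q = 1981.0.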